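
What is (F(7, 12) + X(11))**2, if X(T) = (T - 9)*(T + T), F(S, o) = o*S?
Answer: 16384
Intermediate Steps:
F(S, o) = S*o
X(T) = 2*T*(-9 + T) (X(T) = (-9 + T)*(2*T) = 2*T*(-9 + T))
(F(7, 12) + X(11))**2 = (7*12 + 2*11*(-9 + 11))**2 = (84 + 2*11*2)**2 = (84 + 44)**2 = 128**2 = 16384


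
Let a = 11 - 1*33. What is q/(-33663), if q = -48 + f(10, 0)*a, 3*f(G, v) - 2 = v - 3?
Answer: 122/100989 ≈ 0.0012081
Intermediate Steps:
a = -22 (a = 11 - 33 = -22)
f(G, v) = -⅓ + v/3 (f(G, v) = ⅔ + (v - 3)/3 = ⅔ + (-3 + v)/3 = ⅔ + (-1 + v/3) = -⅓ + v/3)
q = -122/3 (q = -48 + (-⅓ + (⅓)*0)*(-22) = -48 + (-⅓ + 0)*(-22) = -48 - ⅓*(-22) = -48 + 22/3 = -122/3 ≈ -40.667)
q/(-33663) = -122/3/(-33663) = -122/3*(-1/33663) = 122/100989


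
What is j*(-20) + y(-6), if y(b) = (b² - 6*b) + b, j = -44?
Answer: 946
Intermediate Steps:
y(b) = b² - 5*b
j*(-20) + y(-6) = -44*(-20) - 6*(-5 - 6) = 880 - 6*(-11) = 880 + 66 = 946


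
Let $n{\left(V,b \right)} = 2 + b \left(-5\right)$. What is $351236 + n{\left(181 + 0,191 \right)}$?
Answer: $350283$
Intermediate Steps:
$n{\left(V,b \right)} = 2 - 5 b$
$351236 + n{\left(181 + 0,191 \right)} = 351236 + \left(2 - 955\right) = 351236 - 953 = 350283$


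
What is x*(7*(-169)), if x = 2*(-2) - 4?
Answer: 9464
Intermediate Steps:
x = -8 (x = -4 - 4 = -8)
x*(7*(-169)) = -56*(-169) = -8*(-1183) = 9464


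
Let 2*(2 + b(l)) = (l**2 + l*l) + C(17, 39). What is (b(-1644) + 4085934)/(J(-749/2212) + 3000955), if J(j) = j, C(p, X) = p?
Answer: 2145221774/948301673 ≈ 2.2622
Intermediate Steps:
b(l) = 13/2 + l**2 (b(l) = -2 + ((l**2 + l*l) + 17)/2 = -2 + ((l**2 + l**2) + 17)/2 = -2 + (2*l**2 + 17)/2 = -2 + (17 + 2*l**2)/2 = -2 + (17/2 + l**2) = 13/2 + l**2)
(b(-1644) + 4085934)/(J(-749/2212) + 3000955) = ((13/2 + (-1644)**2) + 4085934)/(-749/2212 + 3000955) = ((13/2 + 2702736) + 4085934)/(-749*1/2212 + 3000955) = (5405485/2 + 4085934)/(-107/316 + 3000955) = 13577353/(2*(948301673/316)) = (13577353/2)*(316/948301673) = 2145221774/948301673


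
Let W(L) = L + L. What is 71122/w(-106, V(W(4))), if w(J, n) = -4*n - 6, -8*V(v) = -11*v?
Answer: -35561/25 ≈ -1422.4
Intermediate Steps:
W(L) = 2*L
V(v) = 11*v/8 (V(v) = -(-11)*v/8 = 11*v/8)
w(J, n) = -6 - 4*n
71122/w(-106, V(W(4))) = 71122/(-6 - 11*2*4/2) = 71122/(-6 - 11*8/2) = 71122/(-6 - 4*11) = 71122/(-6 - 44) = 71122/(-50) = 71122*(-1/50) = -35561/25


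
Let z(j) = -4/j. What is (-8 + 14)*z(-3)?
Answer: 8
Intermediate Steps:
(-8 + 14)*z(-3) = (-8 + 14)*(-4/(-3)) = 6*(-4*(-⅓)) = 6*(4/3) = 8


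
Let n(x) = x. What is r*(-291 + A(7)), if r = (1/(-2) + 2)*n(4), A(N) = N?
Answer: -1704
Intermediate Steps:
r = 6 (r = (1/(-2) + 2)*4 = (-½ + 2)*4 = (3/2)*4 = 6)
r*(-291 + A(7)) = 6*(-291 + 7) = 6*(-284) = -1704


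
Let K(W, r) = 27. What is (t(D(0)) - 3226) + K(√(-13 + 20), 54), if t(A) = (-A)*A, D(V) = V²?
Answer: -3199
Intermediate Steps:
t(A) = -A²
(t(D(0)) - 3226) + K(√(-13 + 20), 54) = (-(0²)² - 3226) + 27 = (-1*0² - 3226) + 27 = (-1*0 - 3226) + 27 = (0 - 3226) + 27 = -3226 + 27 = -3199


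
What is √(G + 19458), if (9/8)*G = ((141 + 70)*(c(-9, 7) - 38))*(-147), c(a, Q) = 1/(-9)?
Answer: √86686746/9 ≈ 1034.5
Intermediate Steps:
c(a, Q) = -⅑
G = 28370216/27 (G = 8*(((141 + 70)*(-⅑ - 38))*(-147))/9 = 8*((211*(-343/9))*(-147))/9 = 8*(-72373/9*(-147))/9 = (8/9)*(3546277/3) = 28370216/27 ≈ 1.0507e+6)
√(G + 19458) = √(28370216/27 + 19458) = √(28895582/27) = √86686746/9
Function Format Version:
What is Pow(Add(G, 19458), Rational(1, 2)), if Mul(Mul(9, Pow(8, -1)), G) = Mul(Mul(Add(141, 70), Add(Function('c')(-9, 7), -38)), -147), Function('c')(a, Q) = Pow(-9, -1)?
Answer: Mul(Rational(1, 9), Pow(86686746, Rational(1, 2))) ≈ 1034.5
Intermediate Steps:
Function('c')(a, Q) = Rational(-1, 9)
G = Rational(28370216, 27) (G = Mul(Rational(8, 9), Mul(Mul(Add(141, 70), Add(Rational(-1, 9), -38)), -147)) = Mul(Rational(8, 9), Mul(Mul(211, Rational(-343, 9)), -147)) = Mul(Rational(8, 9), Mul(Rational(-72373, 9), -147)) = Mul(Rational(8, 9), Rational(3546277, 3)) = Rational(28370216, 27) ≈ 1.0507e+6)
Pow(Add(G, 19458), Rational(1, 2)) = Pow(Add(Rational(28370216, 27), 19458), Rational(1, 2)) = Pow(Rational(28895582, 27), Rational(1, 2)) = Mul(Rational(1, 9), Pow(86686746, Rational(1, 2)))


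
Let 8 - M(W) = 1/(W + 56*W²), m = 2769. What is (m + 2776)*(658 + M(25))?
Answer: 25869253741/7005 ≈ 3.6930e+6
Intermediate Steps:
M(W) = 8 - 1/(W + 56*W²)
(m + 2776)*(658 + M(25)) = (2769 + 2776)*(658 + (-1 + 8*25 + 448*25²)/(25*(1 + 56*25))) = 5545*(658 + (-1 + 200 + 448*625)/(25*(1 + 1400))) = 5545*(658 + (1/25)*(-1 + 200 + 280000)/1401) = 5545*(658 + (1/25)*(1/1401)*280199) = 5545*(658 + 280199/35025) = 5545*(23326649/35025) = 25869253741/7005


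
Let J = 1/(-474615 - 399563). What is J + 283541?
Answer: 247865304297/874178 ≈ 2.8354e+5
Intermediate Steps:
J = -1/874178 (J = 1/(-874178) = -1/874178 ≈ -1.1439e-6)
J + 283541 = -1/874178 + 283541 = 247865304297/874178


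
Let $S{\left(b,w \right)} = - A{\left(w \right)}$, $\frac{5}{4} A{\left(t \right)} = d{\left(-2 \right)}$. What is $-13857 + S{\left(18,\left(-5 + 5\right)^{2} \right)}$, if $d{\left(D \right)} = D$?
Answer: $- \frac{69277}{5} \approx -13855.0$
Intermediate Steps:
$A{\left(t \right)} = - \frac{8}{5}$ ($A{\left(t \right)} = \frac{4}{5} \left(-2\right) = - \frac{8}{5}$)
$S{\left(b,w \right)} = \frac{8}{5}$ ($S{\left(b,w \right)} = \left(-1\right) \left(- \frac{8}{5}\right) = \frac{8}{5}$)
$-13857 + S{\left(18,\left(-5 + 5\right)^{2} \right)} = -13857 + \frac{8}{5} = - \frac{69277}{5}$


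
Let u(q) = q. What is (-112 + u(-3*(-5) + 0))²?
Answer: 9409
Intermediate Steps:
(-112 + u(-3*(-5) + 0))² = (-112 + (-3*(-5) + 0))² = (-112 + (15 + 0))² = (-112 + 15)² = (-97)² = 9409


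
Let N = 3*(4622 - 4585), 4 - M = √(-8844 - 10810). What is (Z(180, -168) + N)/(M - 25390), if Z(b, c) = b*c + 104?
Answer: 15244293/12889373 - 1201*I*√19654/25778746 ≈ 1.1827 - 0.0065314*I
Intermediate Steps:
Z(b, c) = 104 + b*c
M = 4 - I*√19654 (M = 4 - √(-8844 - 10810) = 4 - √(-19654) = 4 - I*√19654 ≈ 4.0 - 140.19*I)
N = 111 (N = 3*37 = 111)
(Z(180, -168) + N)/(M - 25390) = ((104 + 180*(-168)) + 111)/((4 - I*√19654) - 25390) = ((104 - 30240) + 111)/(-25386 - I*√19654) = (-30136 + 111)/(-25386 - I*√19654) = -30025/(-25386 - I*√19654)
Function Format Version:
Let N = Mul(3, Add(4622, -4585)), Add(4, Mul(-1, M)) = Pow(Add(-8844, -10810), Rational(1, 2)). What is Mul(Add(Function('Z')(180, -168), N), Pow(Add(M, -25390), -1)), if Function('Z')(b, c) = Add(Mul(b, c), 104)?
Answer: Add(Rational(15244293, 12889373), Mul(Rational(-1201, 25778746), I, Pow(19654, Rational(1, 2)))) ≈ Add(1.1827, Mul(-0.0065314, I))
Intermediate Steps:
Function('Z')(b, c) = Add(104, Mul(b, c))
M = Add(4, Mul(-1, I, Pow(19654, Rational(1, 2)))) (M = Add(4, Mul(-1, Pow(Add(-8844, -10810), Rational(1, 2)))) = Add(4, Mul(-1, Pow(-19654, Rational(1, 2)))) = Add(4, Mul(-1, Mul(I, Pow(19654, Rational(1, 2))))) = Add(4, Mul(-1, I, Pow(19654, Rational(1, 2)))) ≈ Add(4.0000, Mul(-140.19, I)))
N = 111 (N = Mul(3, 37) = 111)
Mul(Add(Function('Z')(180, -168), N), Pow(Add(M, -25390), -1)) = Mul(Add(Add(104, Mul(180, -168)), 111), Pow(Add(Add(4, Mul(-1, I, Pow(19654, Rational(1, 2)))), -25390), -1)) = Mul(Add(Add(104, -30240), 111), Pow(Add(-25386, Mul(-1, I, Pow(19654, Rational(1, 2)))), -1)) = Mul(Add(-30136, 111), Pow(Add(-25386, Mul(-1, I, Pow(19654, Rational(1, 2)))), -1)) = Mul(-30025, Pow(Add(-25386, Mul(-1, I, Pow(19654, Rational(1, 2)))), -1))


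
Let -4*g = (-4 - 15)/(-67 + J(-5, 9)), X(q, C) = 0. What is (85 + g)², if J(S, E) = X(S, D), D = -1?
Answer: 518063121/71824 ≈ 7213.0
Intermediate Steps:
J(S, E) = 0
g = -19/268 (g = -(-4 - 15)/(4*(-67 + 0)) = -(-19)/(4*(-67)) = -(-19)*(-1)/(4*67) = -¼*19/67 = -19/268 ≈ -0.070896)
(85 + g)² = (85 - 19/268)² = (22761/268)² = 518063121/71824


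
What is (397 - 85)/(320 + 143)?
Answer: 312/463 ≈ 0.67387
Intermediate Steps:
(397 - 85)/(320 + 143) = 312/463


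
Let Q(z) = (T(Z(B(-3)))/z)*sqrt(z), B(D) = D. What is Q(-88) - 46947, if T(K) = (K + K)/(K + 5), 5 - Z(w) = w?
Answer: -46947 - 4*I*sqrt(22)/143 ≈ -46947.0 - 0.1312*I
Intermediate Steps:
Z(w) = 5 - w
T(K) = 2*K/(5 + K) (T(K) = (2*K)/(5 + K) = 2*K/(5 + K))
Q(z) = 16/(13*sqrt(z)) (Q(z) = ((2*(5 - 1*(-3))/(5 + (5 - 1*(-3))))/z)*sqrt(z) = ((2*(5 + 3)/(5 + (5 + 3)))/z)*sqrt(z) = ((2*8/(5 + 8))/z)*sqrt(z) = ((2*8/13)/z)*sqrt(z) = ((2*8*(1/13))/z)*sqrt(z) = (16/(13*z))*sqrt(z) = 16/(13*sqrt(z)))
Q(-88) - 46947 = 16/(13*sqrt(-88)) - 46947 = 16*(-I*sqrt(22)/44)/13 - 46947 = -4*I*sqrt(22)/143 - 46947 = -46947 - 4*I*sqrt(22)/143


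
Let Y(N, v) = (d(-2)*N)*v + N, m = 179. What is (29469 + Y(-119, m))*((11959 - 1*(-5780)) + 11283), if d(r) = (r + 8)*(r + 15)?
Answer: -47367618816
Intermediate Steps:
d(r) = (8 + r)*(15 + r)
Y(N, v) = N + 78*N*v (Y(N, v) = ((120 + (-2)² + 23*(-2))*N)*v + N = ((120 + 4 - 46)*N)*v + N = (78*N)*v + N = 78*N*v + N = N + 78*N*v)
(29469 + Y(-119, m))*((11959 - 1*(-5780)) + 11283) = (29469 - 119*(1 + 78*179))*((11959 - 1*(-5780)) + 11283) = (29469 - 119*(1 + 13962))*((11959 + 5780) + 11283) = (29469 - 119*13963)*(17739 + 11283) = (29469 - 1661597)*29022 = -1632128*29022 = -47367618816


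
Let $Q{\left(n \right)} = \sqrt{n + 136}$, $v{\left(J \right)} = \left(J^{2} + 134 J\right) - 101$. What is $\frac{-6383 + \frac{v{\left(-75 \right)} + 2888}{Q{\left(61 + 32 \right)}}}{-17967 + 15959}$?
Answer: $\frac{6383}{2008} + \frac{819 \sqrt{229}}{229916} \approx 3.2327$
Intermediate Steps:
$v{\left(J \right)} = -101 + J^{2} + 134 J$
$Q{\left(n \right)} = \sqrt{136 + n}$
$\frac{-6383 + \frac{v{\left(-75 \right)} + 2888}{Q{\left(61 + 32 \right)}}}{-17967 + 15959} = \frac{-6383 + \frac{\left(-101 + \left(-75\right)^{2} + 134 \left(-75\right)\right) + 2888}{\sqrt{136 + \left(61 + 32\right)}}}{-17967 + 15959} = \frac{-6383 + \frac{\left(-101 + 5625 - 10050\right) + 2888}{\sqrt{136 + 93}}}{-2008} = \left(-6383 + \frac{-4526 + 2888}{\sqrt{229}}\right) \left(- \frac{1}{2008}\right) = \left(-6383 - 1638 \frac{\sqrt{229}}{229}\right) \left(- \frac{1}{2008}\right) = \left(-6383 - \frac{1638 \sqrt{229}}{229}\right) \left(- \frac{1}{2008}\right) = \frac{6383}{2008} + \frac{819 \sqrt{229}}{229916}$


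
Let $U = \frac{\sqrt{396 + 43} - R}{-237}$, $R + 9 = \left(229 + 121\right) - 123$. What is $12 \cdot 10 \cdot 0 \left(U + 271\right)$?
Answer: $0$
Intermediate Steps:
$R = 218$ ($R = -9 + \left(\left(229 + 121\right) - 123\right) = -9 + \left(350 - 123\right) = -9 + 227 = 218$)
$U = \frac{218}{237} - \frac{\sqrt{439}}{237}$ ($U = \frac{\sqrt{396 + 43} - 218}{-237} = \left(\sqrt{439} - 218\right) \left(- \frac{1}{237}\right) = \left(-218 + \sqrt{439}\right) \left(- \frac{1}{237}\right) = \frac{218}{237} - \frac{\sqrt{439}}{237} \approx 0.83142$)
$12 \cdot 10 \cdot 0 \left(U + 271\right) = 12 \cdot 10 \cdot 0 \left(\left(\frac{218}{237} - \frac{\sqrt{439}}{237}\right) + 271\right) = 120 \cdot 0 \left(\frac{64445}{237} - \frac{\sqrt{439}}{237}\right) = 0 \left(\frac{64445}{237} - \frac{\sqrt{439}}{237}\right) = 0$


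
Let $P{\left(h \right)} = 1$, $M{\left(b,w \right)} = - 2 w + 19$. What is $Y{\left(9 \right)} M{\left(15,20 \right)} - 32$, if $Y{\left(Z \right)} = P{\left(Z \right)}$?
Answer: $-53$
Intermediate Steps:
$M{\left(b,w \right)} = 19 - 2 w$
$Y{\left(Z \right)} = 1$
$Y{\left(9 \right)} M{\left(15,20 \right)} - 32 = 1 \left(19 - 40\right) - 32 = 1 \left(-21\right) - 32 = -21 - 32 = -53$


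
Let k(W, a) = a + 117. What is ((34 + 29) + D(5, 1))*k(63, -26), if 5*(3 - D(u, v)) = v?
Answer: 29939/5 ≈ 5987.8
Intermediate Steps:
k(W, a) = 117 + a
D(u, v) = 3 - v/5
((34 + 29) + D(5, 1))*k(63, -26) = ((34 + 29) + (3 - ⅕*1))*(117 - 26) = (63 + (3 - ⅕))*91 = (63 + 14/5)*91 = (329/5)*91 = 29939/5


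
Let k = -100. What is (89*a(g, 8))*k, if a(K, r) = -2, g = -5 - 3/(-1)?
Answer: 17800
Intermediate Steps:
g = -2 (g = -5 - 3*(-1) = -5 - 1*(-3) = -5 + 3 = -2)
(89*a(g, 8))*k = (89*(-2))*(-100) = -178*(-100) = 17800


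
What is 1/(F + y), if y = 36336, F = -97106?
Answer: -1/60770 ≈ -1.6455e-5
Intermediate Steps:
1/(F + y) = 1/(-97106 + 36336) = 1/(-60770) = -1/60770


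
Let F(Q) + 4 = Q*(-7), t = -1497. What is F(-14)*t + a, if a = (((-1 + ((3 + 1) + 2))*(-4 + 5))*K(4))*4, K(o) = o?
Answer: -140638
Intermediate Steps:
a = 80 (a = (((-1 + ((3 + 1) + 2))*(-4 + 5))*4)*4 = (((-1 + (4 + 2))*1)*4)*4 = (((-1 + 6)*1)*4)*4 = ((5*1)*4)*4 = (5*4)*4 = 20*4 = 80)
F(Q) = -4 - 7*Q (F(Q) = -4 + Q*(-7) = -4 - 7*Q)
F(-14)*t + a = (-4 - 7*(-14))*(-1497) + 80 = (-4 + 98)*(-1497) + 80 = 94*(-1497) + 80 = -140718 + 80 = -140638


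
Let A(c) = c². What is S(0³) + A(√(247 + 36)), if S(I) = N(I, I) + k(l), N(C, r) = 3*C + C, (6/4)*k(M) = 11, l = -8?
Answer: 871/3 ≈ 290.33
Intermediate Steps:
k(M) = 22/3 (k(M) = (⅔)*11 = 22/3)
N(C, r) = 4*C
S(I) = 22/3 + 4*I (S(I) = 4*I + 22/3 = 22/3 + 4*I)
S(0³) + A(√(247 + 36)) = (22/3 + 4*0³) + (√(247 + 36))² = (22/3 + 4*0) + (√283)² = (22/3 + 0) + 283 = 22/3 + 283 = 871/3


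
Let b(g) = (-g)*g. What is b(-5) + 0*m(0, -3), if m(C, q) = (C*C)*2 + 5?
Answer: -25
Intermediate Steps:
b(g) = -g**2
m(C, q) = 5 + 2*C**2 (m(C, q) = C**2*2 + 5 = 2*C**2 + 5 = 5 + 2*C**2)
b(-5) + 0*m(0, -3) = -1*(-5)**2 + 0*(5 + 2*0**2) = -1*25 + 0*(5 + 2*0) = -25 + 0*(5 + 0) = -25 + 0*5 = -25 + 0 = -25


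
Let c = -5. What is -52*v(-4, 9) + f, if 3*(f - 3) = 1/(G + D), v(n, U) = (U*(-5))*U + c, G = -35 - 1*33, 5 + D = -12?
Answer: 5437364/255 ≈ 21323.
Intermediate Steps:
D = -17 (D = -5 - 12 = -17)
G = -68 (G = -35 - 33 = -68)
v(n, U) = -5 - 5*U² (v(n, U) = (U*(-5))*U - 5 = (-5*U)*U - 5 = -5*U² - 5 = -5 - 5*U²)
f = 764/255 (f = 3 + 1/(3*(-68 - 17)) = 3 + (⅓)/(-85) = 3 + (⅓)*(-1/85) = 3 - 1/255 = 764/255 ≈ 2.9961)
-52*v(-4, 9) + f = -52*(-5 - 5*9²) + 764/255 = -52*(-5 - 5*81) + 764/255 = -52*(-5 - 405) + 764/255 = -52*(-410) + 764/255 = 21320 + 764/255 = 5437364/255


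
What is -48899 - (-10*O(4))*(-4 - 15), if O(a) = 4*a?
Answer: -51939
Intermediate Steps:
-48899 - (-10*O(4))*(-4 - 15) = -48899 - (-40*4)*(-4 - 15) = -48899 - (-10*16)*(-19) = -48899 - (-160)*(-19) = -48899 - 1*3040 = -48899 - 3040 = -51939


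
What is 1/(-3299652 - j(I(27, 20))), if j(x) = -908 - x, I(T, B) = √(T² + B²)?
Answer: -3298744/10881711976407 - √1129/10881711976407 ≈ -3.0315e-7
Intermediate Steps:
I(T, B) = √(B² + T²)
1/(-3299652 - j(I(27, 20))) = 1/(-3299652 - (-908 - √(20² + 27²))) = 1/(-3299652 - (-908 - √(400 + 729))) = 1/(-3299652 - (-908 - √1129)) = 1/(-3299652 + (908 + √1129)) = 1/(-3298744 + √1129)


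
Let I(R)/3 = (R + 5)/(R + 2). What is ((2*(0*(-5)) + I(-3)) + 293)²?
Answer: 82369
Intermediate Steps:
I(R) = 3*(5 + R)/(2 + R) (I(R) = 3*((R + 5)/(R + 2)) = 3*((5 + R)/(2 + R)) = 3*(5 + R)/(2 + R))
((2*(0*(-5)) + I(-3)) + 293)² = ((2*(0*(-5)) + 3*(5 - 3)/(2 - 3)) + 293)² = ((2*0 + 3*2/(-1)) + 293)² = ((0 + 3*(-1)*2) + 293)² = ((0 - 6) + 293)² = (-6 + 293)² = 287² = 82369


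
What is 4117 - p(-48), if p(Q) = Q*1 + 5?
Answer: 4160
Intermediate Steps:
p(Q) = 5 + Q (p(Q) = Q + 5 = 5 + Q)
4117 - p(-48) = 4117 - (5 - 48) = 4117 - 1*(-43) = 4117 + 43 = 4160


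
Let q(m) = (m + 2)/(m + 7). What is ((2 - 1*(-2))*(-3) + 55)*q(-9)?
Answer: 301/2 ≈ 150.50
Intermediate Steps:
q(m) = (2 + m)/(7 + m)
((2 - 1*(-2))*(-3) + 55)*q(-9) = ((2 - 1*(-2))*(-3) + 55)*((2 - 9)/(7 - 9)) = ((2 + 2)*(-3) + 55)*(-7/(-2)) = (4*(-3) + 55)*(-1/2*(-7)) = (-12 + 55)*(7/2) = 43*(7/2) = 301/2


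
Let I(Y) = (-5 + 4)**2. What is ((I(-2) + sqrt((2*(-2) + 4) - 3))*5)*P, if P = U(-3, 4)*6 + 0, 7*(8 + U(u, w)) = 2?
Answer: -1620/7 - 1620*I*sqrt(3)/7 ≈ -231.43 - 400.85*I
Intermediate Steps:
U(u, w) = -54/7 (U(u, w) = -8 + (1/7)*2 = -8 + 2/7 = -54/7)
I(Y) = 1 (I(Y) = (-1)**2 = 1)
P = -324/7 (P = -54/7*6 + 0 = -324/7 + 0 = -324/7 ≈ -46.286)
((I(-2) + sqrt((2*(-2) + 4) - 3))*5)*P = ((1 + sqrt((2*(-2) + 4) - 3))*5)*(-324/7) = ((1 + sqrt((-4 + 4) - 3))*5)*(-324/7) = ((1 + sqrt(0 - 3))*5)*(-324/7) = ((1 + sqrt(-3))*5)*(-324/7) = ((1 + I*sqrt(3))*5)*(-324/7) = (5 + 5*I*sqrt(3))*(-324/7) = -1620/7 - 1620*I*sqrt(3)/7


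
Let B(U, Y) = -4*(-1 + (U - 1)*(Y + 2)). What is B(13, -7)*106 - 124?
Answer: 25740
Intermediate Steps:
B(U, Y) = 4 - 4*(-1 + U)*(2 + Y) (B(U, Y) = -4*(-1 + (-1 + U)*(2 + Y)) = 4 - 4*(-1 + U)*(2 + Y))
B(13, -7)*106 - 124 = (12 - 8*13 + 4*(-7) - 4*13*(-7))*106 - 124 = (12 - 104 - 28 + 364)*106 - 124 = 244*106 - 124 = 25864 - 124 = 25740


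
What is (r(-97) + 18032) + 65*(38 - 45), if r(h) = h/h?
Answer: 17578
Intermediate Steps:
r(h) = 1
(r(-97) + 18032) + 65*(38 - 45) = (1 + 18032) + 65*(38 - 45) = 18033 + 65*(-7) = 18033 - 455 = 17578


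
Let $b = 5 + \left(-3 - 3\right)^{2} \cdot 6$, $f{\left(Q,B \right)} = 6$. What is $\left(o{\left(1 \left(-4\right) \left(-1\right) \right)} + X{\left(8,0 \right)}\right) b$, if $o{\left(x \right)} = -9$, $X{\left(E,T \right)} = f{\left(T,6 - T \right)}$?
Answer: $-663$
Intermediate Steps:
$X{\left(E,T \right)} = 6$
$b = 221$ ($b = 5 + \left(-6\right)^{2} \cdot 6 = 5 + 36 \cdot 6 = 5 + 216 = 221$)
$\left(o{\left(1 \left(-4\right) \left(-1\right) \right)} + X{\left(8,0 \right)}\right) b = \left(-9 + 6\right) 221 = \left(-3\right) 221 = -663$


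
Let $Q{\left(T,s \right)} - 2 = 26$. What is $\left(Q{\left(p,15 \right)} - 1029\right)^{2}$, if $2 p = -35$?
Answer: $1002001$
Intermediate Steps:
$p = - \frac{35}{2}$ ($p = \frac{1}{2} \left(-35\right) = - \frac{35}{2} \approx -17.5$)
$Q{\left(T,s \right)} = 28$ ($Q{\left(T,s \right)} = 2 + 26 = 28$)
$\left(Q{\left(p,15 \right)} - 1029\right)^{2} = \left(28 - 1029\right)^{2} = \left(-1001\right)^{2} = 1002001$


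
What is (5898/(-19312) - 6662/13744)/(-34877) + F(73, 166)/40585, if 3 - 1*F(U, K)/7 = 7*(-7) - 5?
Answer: 28922915306593/2935182444671170 ≈ 0.0098539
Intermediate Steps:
F(U, K) = 399 (F(U, K) = 21 - 7*(7*(-7) - 5) = 21 - 7*(-49 - 5) = 21 - 7*(-54) = 21 + 378 = 399)
(5898/(-19312) - 6662/13744)/(-34877) + F(73, 166)/40585 = (5898/(-19312) - 6662/13744)/(-34877) + 399/40585 = (5898*(-1/19312) - 6662*1/13744)*(-1/34877) + 399*(1/40585) = (-2949/9656 - 3331/6872)*(-1/34877) + 399/40585 = -1638427/2073626*(-1/34877) + 399/40585 = 1638427/72321854002 + 399/40585 = 28922915306593/2935182444671170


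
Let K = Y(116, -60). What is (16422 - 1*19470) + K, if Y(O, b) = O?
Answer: -2932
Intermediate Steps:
K = 116
(16422 - 1*19470) + K = (16422 - 1*19470) + 116 = (16422 - 19470) + 116 = -3048 + 116 = -2932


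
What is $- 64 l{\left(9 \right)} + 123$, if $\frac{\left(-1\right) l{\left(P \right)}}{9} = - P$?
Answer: $-5061$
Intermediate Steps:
$l{\left(P \right)} = 9 P$ ($l{\left(P \right)} = - 9 \left(- P\right) = 9 P$)
$- 64 l{\left(9 \right)} + 123 = - 64 \cdot 9 \cdot 9 + 123 = \left(-64\right) 81 + 123 = -5184 + 123 = -5061$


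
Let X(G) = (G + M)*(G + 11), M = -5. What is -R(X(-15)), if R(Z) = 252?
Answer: -252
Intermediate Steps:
X(G) = (-5 + G)*(11 + G) (X(G) = (G - 5)*(G + 11) = (-5 + G)*(11 + G))
-R(X(-15)) = -1*252 = -252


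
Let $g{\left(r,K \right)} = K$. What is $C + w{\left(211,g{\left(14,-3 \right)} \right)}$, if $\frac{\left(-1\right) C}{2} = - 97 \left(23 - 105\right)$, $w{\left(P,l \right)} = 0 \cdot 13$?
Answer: $-15908$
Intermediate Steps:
$w{\left(P,l \right)} = 0$
$C = -15908$ ($C = - 2 \left(- 97 \left(23 - 105\right)\right) = - 2 \left(\left(-97\right) \left(-82\right)\right) = \left(-2\right) 7954 = -15908$)
$C + w{\left(211,g{\left(14,-3 \right)} \right)} = -15908 + 0 = -15908$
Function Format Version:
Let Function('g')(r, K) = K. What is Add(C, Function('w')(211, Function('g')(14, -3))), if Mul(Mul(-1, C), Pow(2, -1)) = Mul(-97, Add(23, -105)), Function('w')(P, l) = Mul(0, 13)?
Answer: -15908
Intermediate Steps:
Function('w')(P, l) = 0
C = -15908 (C = Mul(-2, Mul(-97, Add(23, -105))) = Mul(-2, Mul(-97, -82)) = Mul(-2, 7954) = -15908)
Add(C, Function('w')(211, Function('g')(14, -3))) = Add(-15908, 0) = -15908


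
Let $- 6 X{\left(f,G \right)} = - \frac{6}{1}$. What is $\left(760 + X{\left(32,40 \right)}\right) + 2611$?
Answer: $3372$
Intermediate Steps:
$X{\left(f,G \right)} = 1$ ($X{\left(f,G \right)} = - \frac{\left(-6\right) 1^{-1}}{6} = - \frac{\left(-6\right) 1}{6} = \left(- \frac{1}{6}\right) \left(-6\right) = 1$)
$\left(760 + X{\left(32,40 \right)}\right) + 2611 = \left(760 + 1\right) + 2611 = 761 + 2611 = 3372$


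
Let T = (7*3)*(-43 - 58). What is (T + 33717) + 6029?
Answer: 37625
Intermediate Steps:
T = -2121 (T = 21*(-101) = -2121)
(T + 33717) + 6029 = (-2121 + 33717) + 6029 = 31596 + 6029 = 37625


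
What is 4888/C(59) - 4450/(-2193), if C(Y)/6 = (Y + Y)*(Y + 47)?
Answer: 14361791/6857511 ≈ 2.0943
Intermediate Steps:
C(Y) = 12*Y*(47 + Y) (C(Y) = 6*((Y + Y)*(Y + 47)) = 6*((2*Y)*(47 + Y)) = 6*(2*Y*(47 + Y)) = 12*Y*(47 + Y))
4888/C(59) - 4450/(-2193) = 4888/((12*59*(47 + 59))) - 4450/(-2193) = 4888/((12*59*106)) - 4450*(-1/2193) = 4888/75048 + 4450/2193 = 4888*(1/75048) + 4450/2193 = 611/9381 + 4450/2193 = 14361791/6857511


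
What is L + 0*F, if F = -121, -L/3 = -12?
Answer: 36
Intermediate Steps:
L = 36 (L = -3*(-12) = 36)
L + 0*F = 36 + 0*(-121) = 36 + 0 = 36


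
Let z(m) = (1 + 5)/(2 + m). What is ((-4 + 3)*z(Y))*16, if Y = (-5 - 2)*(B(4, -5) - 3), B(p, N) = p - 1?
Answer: -48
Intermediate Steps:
B(p, N) = -1 + p
Y = 0 (Y = (-5 - 2)*((-1 + 4) - 3) = -7*(3 - 3) = -7*0 = 0)
z(m) = 6/(2 + m)
((-4 + 3)*z(Y))*16 = ((-4 + 3)*(6/(2 + 0)))*16 = -6/2*16 = -1*3*16 = -3*16 = -48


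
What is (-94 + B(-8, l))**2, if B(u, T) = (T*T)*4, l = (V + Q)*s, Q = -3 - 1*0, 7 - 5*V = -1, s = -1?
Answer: 4639716/625 ≈ 7423.5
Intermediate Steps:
V = 8/5 (V = 7/5 - 1/5*(-1) = 7/5 + 1/5 = 8/5 ≈ 1.6000)
Q = -3 (Q = -3 + 0 = -3)
l = 7/5 (l = (8/5 - 3)*(-1) = -7/5*(-1) = 7/5 ≈ 1.4000)
B(u, T) = 4*T**2 (B(u, T) = T**2*4 = 4*T**2)
(-94 + B(-8, l))**2 = (-94 + 4*(7/5)**2)**2 = (-94 + 4*(49/25))**2 = (-94 + 196/25)**2 = (-2154/25)**2 = 4639716/625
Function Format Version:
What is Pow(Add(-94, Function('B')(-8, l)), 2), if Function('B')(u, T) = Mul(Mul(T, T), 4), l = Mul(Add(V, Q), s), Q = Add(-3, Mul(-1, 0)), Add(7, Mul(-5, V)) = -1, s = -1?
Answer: Rational(4639716, 625) ≈ 7423.5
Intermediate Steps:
V = Rational(8, 5) (V = Add(Rational(7, 5), Mul(Rational(-1, 5), -1)) = Add(Rational(7, 5), Rational(1, 5)) = Rational(8, 5) ≈ 1.6000)
Q = -3 (Q = Add(-3, 0) = -3)
l = Rational(7, 5) (l = Mul(Add(Rational(8, 5), -3), -1) = Mul(Rational(-7, 5), -1) = Rational(7, 5) ≈ 1.4000)
Function('B')(u, T) = Mul(4, Pow(T, 2)) (Function('B')(u, T) = Mul(Pow(T, 2), 4) = Mul(4, Pow(T, 2)))
Pow(Add(-94, Function('B')(-8, l)), 2) = Pow(Add(-94, Mul(4, Pow(Rational(7, 5), 2))), 2) = Pow(Add(-94, Mul(4, Rational(49, 25))), 2) = Pow(Add(-94, Rational(196, 25)), 2) = Pow(Rational(-2154, 25), 2) = Rational(4639716, 625)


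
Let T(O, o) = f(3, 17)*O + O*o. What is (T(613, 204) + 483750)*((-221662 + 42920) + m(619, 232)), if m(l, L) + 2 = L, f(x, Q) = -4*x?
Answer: -107365328352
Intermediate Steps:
T(O, o) = -12*O + O*o (T(O, o) = (-4*3)*O + O*o = -12*O + O*o)
m(l, L) = -2 + L
(T(613, 204) + 483750)*((-221662 + 42920) + m(619, 232)) = (613*(-12 + 204) + 483750)*((-221662 + 42920) + (-2 + 232)) = (613*192 + 483750)*(-178742 + 230) = (117696 + 483750)*(-178512) = 601446*(-178512) = -107365328352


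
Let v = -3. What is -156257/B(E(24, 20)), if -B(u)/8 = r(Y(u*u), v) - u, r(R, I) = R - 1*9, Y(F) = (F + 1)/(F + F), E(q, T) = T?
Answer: -15625700/22799 ≈ -685.37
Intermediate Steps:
Y(F) = (1 + F)/(2*F) (Y(F) = (1 + F)/((2*F)) = (1 + F)*(1/(2*F)) = (1 + F)/(2*F))
r(R, I) = -9 + R (r(R, I) = R - 9 = -9 + R)
B(u) = 72 + 8*u - 4*(1 + u²)/u² (B(u) = -8*((-9 + (1 + u*u)/(2*((u*u)))) - u) = -8*((-9 + (1 + u²)/(2*(u²))) - u) = -8*((-9 + (1 + u²)/(2*u²)) - u) = -8*(-9 - u + (1 + u²)/(2*u²)) = 72 + 8*u - 4*(1 + u²)/u²)
-156257/B(E(24, 20)) = -156257/(68 - 4/20² + 8*20) = -156257/(68 - 4*1/400 + 160) = -156257/(68 - 1/100 + 160) = -156257/22799/100 = -156257*100/22799 = -15625700/22799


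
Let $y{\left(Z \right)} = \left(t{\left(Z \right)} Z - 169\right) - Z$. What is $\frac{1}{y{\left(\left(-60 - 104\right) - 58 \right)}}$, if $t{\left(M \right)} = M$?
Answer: $\frac{1}{49337} \approx 2.0269 \cdot 10^{-5}$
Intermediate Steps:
$y{\left(Z \right)} = -169 + Z^{2} - Z$ ($y{\left(Z \right)} = \left(Z Z - 169\right) - Z = \left(Z^{2} - 169\right) - Z = \left(-169 + Z^{2}\right) - Z = -169 + Z^{2} - Z$)
$\frac{1}{y{\left(\left(-60 - 104\right) - 58 \right)}} = \frac{1}{-169 + \left(\left(-60 - 104\right) - 58\right)^{2} - \left(\left(-60 - 104\right) - 58\right)} = \frac{1}{-169 + \left(-164 - 58\right)^{2} - \left(-164 - 58\right)} = \frac{1}{-169 + \left(-222\right)^{2} - -222} = \frac{1}{-169 + 49284 + 222} = \frac{1}{49337}$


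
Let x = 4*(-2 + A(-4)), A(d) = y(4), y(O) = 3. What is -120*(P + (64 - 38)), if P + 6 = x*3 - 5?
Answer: -3240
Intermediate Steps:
A(d) = 3
x = 4 (x = 4*(-2 + 3) = 4*1 = 4)
P = 1 (P = -6 + (4*3 - 5) = -6 + (12 - 5) = -6 + 7 = 1)
-120*(P + (64 - 38)) = -120*(1 + (64 - 38)) = -120*(1 + 26) = -120*27 = -3240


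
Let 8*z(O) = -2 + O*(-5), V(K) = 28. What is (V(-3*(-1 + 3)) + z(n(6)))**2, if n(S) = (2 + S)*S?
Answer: 81/16 ≈ 5.0625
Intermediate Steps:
n(S) = S*(2 + S)
z(O) = -1/4 - 5*O/8 (z(O) = (-2 + O*(-5))/8 = (-2 - 5*O)/8 = -1/4 - 5*O/8)
(V(-3*(-1 + 3)) + z(n(6)))**2 = (28 + (-1/4 - 15*(2 + 6)/4))**2 = (28 + (-1/4 - 15*8/4))**2 = (28 + (-1/4 - 5/8*48))**2 = (28 + (-1/4 - 30))**2 = (28 - 121/4)**2 = (-9/4)**2 = 81/16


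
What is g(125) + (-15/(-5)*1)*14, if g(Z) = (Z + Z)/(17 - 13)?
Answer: 209/2 ≈ 104.50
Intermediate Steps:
g(Z) = Z/2 (g(Z) = (2*Z)/4 = (2*Z)*(¼) = Z/2)
g(125) + (-15/(-5)*1)*14 = (½)*125 + (-15/(-5)*1)*14 = 125/2 + (-15*(-⅕)*1)*14 = 125/2 + (3*1)*14 = 125/2 + 3*14 = 125/2 + 42 = 209/2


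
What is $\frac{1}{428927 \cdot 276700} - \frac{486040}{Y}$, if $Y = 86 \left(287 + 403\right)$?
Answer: $- \frac{125402653046471}{15310249016100} \approx -8.1908$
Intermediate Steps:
$Y = 59340$ ($Y = 86 \cdot 690 = 59340$)
$\frac{1}{428927 \cdot 276700} - \frac{486040}{Y} = \frac{1}{428927 \cdot 276700} - \frac{486040}{59340} = \frac{1}{428927} \cdot \frac{1}{276700} - \frac{24302}{2967} = \frac{1}{118684100900} - \frac{24302}{2967} = - \frac{125402653046471}{15310249016100}$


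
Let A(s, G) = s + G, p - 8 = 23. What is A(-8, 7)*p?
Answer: -31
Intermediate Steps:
p = 31 (p = 8 + 23 = 31)
A(s, G) = G + s
A(-8, 7)*p = (7 - 8)*31 = -1*31 = -31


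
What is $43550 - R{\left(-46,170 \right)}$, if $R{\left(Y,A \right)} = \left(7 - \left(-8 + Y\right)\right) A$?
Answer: $33180$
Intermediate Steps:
$R{\left(Y,A \right)} = A \left(15 - Y\right)$ ($R{\left(Y,A \right)} = \left(15 - Y\right) A = A \left(15 - Y\right)$)
$43550 - R{\left(-46,170 \right)} = 43550 - 170 \left(15 - -46\right) = 43550 - 170 \left(15 + 46\right) = 43550 - 170 \cdot 61 = 43550 - 10370 = 33180$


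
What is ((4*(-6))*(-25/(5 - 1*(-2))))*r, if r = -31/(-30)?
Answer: 620/7 ≈ 88.571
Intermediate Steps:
r = 31/30 (r = -31*(-1/30) = 31/30 ≈ 1.0333)
((4*(-6))*(-25/(5 - 1*(-2))))*r = ((4*(-6))*(-25/(5 - 1*(-2))))*(31/30) = -(-600)/(5 + 2)*(31/30) = -(-600)/7*(31/30) = -24*(-25/7)*(31/30) = (600/7)*(31/30) = 620/7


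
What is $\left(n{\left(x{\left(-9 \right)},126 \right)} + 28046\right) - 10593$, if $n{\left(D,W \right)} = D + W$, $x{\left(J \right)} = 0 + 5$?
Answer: $17584$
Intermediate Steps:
$x{\left(J \right)} = 5$
$\left(n{\left(x{\left(-9 \right)},126 \right)} + 28046\right) - 10593 = \left(\left(5 + 126\right) + 28046\right) - 10593 = \left(131 + 28046\right) - 10593 = 28177 - 10593 = 17584$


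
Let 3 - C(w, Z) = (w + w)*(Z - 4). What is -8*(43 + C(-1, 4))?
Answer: -368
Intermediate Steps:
C(w, Z) = 3 - 2*w*(-4 + Z) (C(w, Z) = 3 - (w + w)*(Z - 4) = 3 - 2*w*(-4 + Z))
-8*(43 + C(-1, 4)) = -8*(43 + (3 + 8*(-1) - 2*4*(-1))) = -8*(43 + (3 - 8 + 8)) = -8*(43 + 3) = -8*46 = -368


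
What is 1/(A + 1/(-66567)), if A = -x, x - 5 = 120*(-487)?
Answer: 66567/3889842644 ≈ 1.7113e-5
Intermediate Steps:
x = -58435 (x = 5 + 120*(-487) = 5 - 58440 = -58435)
A = 58435 (A = -1*(-58435) = 58435)
1/(A + 1/(-66567)) = 1/(58435 + 1/(-66567)) = 1/(58435 - 1/66567) = 1/(3889842644/66567) = 66567/3889842644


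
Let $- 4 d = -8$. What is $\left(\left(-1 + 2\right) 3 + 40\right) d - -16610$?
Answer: $16696$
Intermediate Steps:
$d = 2$ ($d = \left(- \frac{1}{4}\right) \left(-8\right) = 2$)
$\left(\left(-1 + 2\right) 3 + 40\right) d - -16610 = \left(\left(-1 + 2\right) 3 + 40\right) 2 - -16610 = \left(1 \cdot 3 + 40\right) 2 + 16610 = \left(3 + 40\right) 2 + 16610 = 43 \cdot 2 + 16610 = 86 + 16610 = 16696$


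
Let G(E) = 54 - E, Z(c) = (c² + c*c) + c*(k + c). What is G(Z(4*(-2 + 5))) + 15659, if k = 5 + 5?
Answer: 15161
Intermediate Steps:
k = 10
Z(c) = 2*c² + c*(10 + c) (Z(c) = (c² + c*c) + c*(10 + c) = (c² + c²) + c*(10 + c) = 2*c² + c*(10 + c))
G(Z(4*(-2 + 5))) + 15659 = (54 - 4*(-2 + 5)*(10 + 3*(4*(-2 + 5)))) + 15659 = (54 - 4*3*(10 + 3*(4*3))) + 15659 = (54 - 12*(10 + 3*12)) + 15659 = (54 - 12*(10 + 36)) + 15659 = (54 - 12*46) + 15659 = (54 - 1*552) + 15659 = (54 - 552) + 15659 = -498 + 15659 = 15161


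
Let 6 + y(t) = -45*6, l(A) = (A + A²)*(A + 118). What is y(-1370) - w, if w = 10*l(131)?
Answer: -43057356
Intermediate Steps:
l(A) = (118 + A)*(A + A²) (l(A) = (A + A²)*(118 + A) = (118 + A)*(A + A²))
y(t) = -276 (y(t) = -6 - 45*6 = -6 - 270 = -276)
w = 43057080 (w = 10*(131*(118 + 131² + 119*131)) = 10*(131*(118 + 17161 + 15589)) = 10*(131*32868) = 10*4305708 = 43057080)
y(-1370) - w = -276 - 1*43057080 = -276 - 43057080 = -43057356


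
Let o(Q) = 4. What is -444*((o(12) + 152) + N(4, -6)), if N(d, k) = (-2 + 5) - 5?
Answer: -68376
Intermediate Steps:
N(d, k) = -2 (N(d, k) = 3 - 5 = -2)
-444*((o(12) + 152) + N(4, -6)) = -444*((4 + 152) - 2) = -444*(156 - 2) = -444*154 = -68376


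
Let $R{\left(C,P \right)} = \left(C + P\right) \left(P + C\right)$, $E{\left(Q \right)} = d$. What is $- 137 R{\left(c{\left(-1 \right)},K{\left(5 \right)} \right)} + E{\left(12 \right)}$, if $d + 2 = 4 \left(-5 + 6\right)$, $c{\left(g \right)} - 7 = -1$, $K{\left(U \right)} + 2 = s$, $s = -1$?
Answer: $-1231$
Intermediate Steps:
$K{\left(U \right)} = -3$ ($K{\left(U \right)} = -2 - 1 = -3$)
$c{\left(g \right)} = 6$ ($c{\left(g \right)} = 7 - 1 = 6$)
$d = 2$ ($d = -2 + 4 \left(-5 + 6\right) = -2 + 4 \cdot 1 = -2 + 4 = 2$)
$E{\left(Q \right)} = 2$
$R{\left(C,P \right)} = \left(C + P\right)^{2}$ ($R{\left(C,P \right)} = \left(C + P\right) \left(C + P\right) = \left(C + P\right)^{2}$)
$- 137 R{\left(c{\left(-1 \right)},K{\left(5 \right)} \right)} + E{\left(12 \right)} = - 137 \left(6 - 3\right)^{2} + 2 = - 137 \cdot 3^{2} + 2 = \left(-137\right) 9 + 2 = -1233 + 2 = -1231$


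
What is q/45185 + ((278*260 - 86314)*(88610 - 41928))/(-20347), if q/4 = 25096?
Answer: 29604325983028/919379195 ≈ 32200.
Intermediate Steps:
q = 100384 (q = 4*25096 = 100384)
q/45185 + ((278*260 - 86314)*(88610 - 41928))/(-20347) = 100384/45185 + ((278*260 - 86314)*(88610 - 41928))/(-20347) = 100384*(1/45185) + ((72280 - 86314)*46682)*(-1/20347) = 100384/45185 - 14034*46682*(-1/20347) = 100384/45185 - 655135188*(-1/20347) = 100384/45185 + 655135188/20347 = 29604325983028/919379195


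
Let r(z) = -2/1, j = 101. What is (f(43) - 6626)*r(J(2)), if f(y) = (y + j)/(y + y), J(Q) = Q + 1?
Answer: 569692/43 ≈ 13249.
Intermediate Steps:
J(Q) = 1 + Q
f(y) = (101 + y)/(2*y) (f(y) = (y + 101)/(y + y) = (101 + y)/((2*y)) = (101 + y)*(1/(2*y)) = (101 + y)/(2*y))
r(z) = -2 (r(z) = -2*1 = -2)
(f(43) - 6626)*r(J(2)) = ((½)*(101 + 43)/43 - 6626)*(-2) = ((½)*(1/43)*144 - 6626)*(-2) = (72/43 - 6626)*(-2) = -284846/43*(-2) = 569692/43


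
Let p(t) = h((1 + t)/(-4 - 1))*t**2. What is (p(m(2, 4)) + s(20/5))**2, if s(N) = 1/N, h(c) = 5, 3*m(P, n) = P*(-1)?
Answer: 7921/1296 ≈ 6.1119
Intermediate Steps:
m(P, n) = -P/3 (m(P, n) = (P*(-1))/3 = (-P)/3 = -P/3)
p(t) = 5*t**2
(p(m(2, 4)) + s(20/5))**2 = (5*(-1/3*2)**2 + 1/(20/5))**2 = (5*(-2/3)**2 + 1/(20*(1/5)))**2 = (5*(4/9) + 1/4)**2 = (20/9 + 1/4)**2 = (89/36)**2 = 7921/1296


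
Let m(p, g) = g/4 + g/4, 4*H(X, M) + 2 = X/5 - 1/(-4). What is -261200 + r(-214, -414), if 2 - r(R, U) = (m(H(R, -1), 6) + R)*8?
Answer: -259510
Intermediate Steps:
H(X, M) = -7/16 + X/20 (H(X, M) = -1/2 + (X/5 - 1/(-4))/4 = -1/2 + (X*(1/5) - 1*(-1/4))/4 = -1/2 + (X/5 + 1/4)/4 = -1/2 + (1/4 + X/5)/4 = -1/2 + (1/16 + X/20) = -7/16 + X/20)
m(p, g) = g/2 (m(p, g) = g*(1/4) + g*(1/4) = g/4 + g/4 = g/2)
r(R, U) = -22 - 8*R (r(R, U) = 2 - ((1/2)*6 + R)*8 = 2 - (3 + R)*8 = 2 - (24 + 8*R) = 2 + (-24 - 8*R) = -22 - 8*R)
-261200 + r(-214, -414) = -261200 + (-22 - 8*(-214)) = -261200 + (-22 + 1712) = -261200 + 1690 = -259510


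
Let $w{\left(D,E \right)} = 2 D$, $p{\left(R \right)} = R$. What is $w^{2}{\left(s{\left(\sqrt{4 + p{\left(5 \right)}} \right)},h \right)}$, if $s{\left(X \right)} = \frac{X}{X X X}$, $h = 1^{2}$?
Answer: $\frac{4}{81} \approx 0.049383$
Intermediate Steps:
$h = 1$
$s{\left(X \right)} = \frac{1}{X^{2}}$ ($s{\left(X \right)} = \frac{X}{X X^{2}} = \frac{X}{X^{3}} = \frac{1}{X^{2}}$)
$w^{2}{\left(s{\left(\sqrt{4 + p{\left(5 \right)}} \right)},h \right)} = \left(\frac{2}{4 + 5}\right)^{2} = \left(\frac{2}{9}\right)^{2} = \frac{4}{81}$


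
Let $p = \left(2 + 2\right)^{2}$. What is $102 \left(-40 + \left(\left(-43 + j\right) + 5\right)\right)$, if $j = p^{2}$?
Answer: $18156$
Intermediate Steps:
$p = 16$ ($p = 4^{2} = 16$)
$j = 256$ ($j = 16^{2} = 256$)
$102 \left(-40 + \left(\left(-43 + j\right) + 5\right)\right) = 102 \left(-40 + \left(\left(-43 + 256\right) + 5\right)\right) = 102 \left(-40 + \left(213 + 5\right)\right) = 102 \left(-40 + 218\right) = 102 \cdot 178 = 18156$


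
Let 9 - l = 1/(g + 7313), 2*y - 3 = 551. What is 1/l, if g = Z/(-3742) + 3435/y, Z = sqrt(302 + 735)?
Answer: 518878648745932986931/4669837005912784788463 + 287119918*sqrt(1037)/4669837005912784788463 ≈ 0.11111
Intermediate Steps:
y = 277 (y = 3/2 + (1/2)*551 = 3/2 + 551/2 = 277)
Z = sqrt(1037) ≈ 32.203
g = 3435/277 - sqrt(1037)/3742 (g = sqrt(1037)/(-3742) + 3435/277 = sqrt(1037)*(-1/3742) + 3435*(1/277) = -sqrt(1037)/3742 + 3435/277 = 3435/277 - sqrt(1037)/3742 ≈ 12.392)
l = 9 - 1/(2029136/277 - sqrt(1037)/3742) (l = 9 - 1/((3435/277 - sqrt(1037)/3742) + 7313) = 9 - 1/(2029136/277 - sqrt(1037)/3742) ≈ 8.9999)
1/l = 1/(518878648745932986931/57654057686276687771 - 287119918*sqrt(1037)/57654057686276687771)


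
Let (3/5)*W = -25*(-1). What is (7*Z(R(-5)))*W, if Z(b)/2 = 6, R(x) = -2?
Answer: 3500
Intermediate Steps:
Z(b) = 12 (Z(b) = 2*6 = 12)
W = 125/3 (W = 5*(-25*(-1))/3 = (5/3)*25 = 125/3 ≈ 41.667)
(7*Z(R(-5)))*W = (7*12)*(125/3) = 84*(125/3) = 3500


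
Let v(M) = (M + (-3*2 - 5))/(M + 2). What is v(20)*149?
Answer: 1341/22 ≈ 60.955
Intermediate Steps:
v(M) = (-11 + M)/(2 + M) (v(M) = (M + (-6 - 5))/(2 + M) = (M - 11)/(2 + M) = (-11 + M)/(2 + M))
v(20)*149 = ((-11 + 20)/(2 + 20))*149 = (9/22)*149 = 1341/22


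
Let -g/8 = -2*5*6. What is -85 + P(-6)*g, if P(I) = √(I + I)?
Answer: -85 + 960*I*√3 ≈ -85.0 + 1662.8*I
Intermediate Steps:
P(I) = √2*√I (P(I) = √(2*I) = √2*√I)
g = 480 (g = -8*(-2*5)*6 = -(-80)*6 = -8*(-60) = 480)
-85 + P(-6)*g = -85 + (√2*√(-6))*480 = -85 + (√2*(I*√6))*480 = -85 + (2*I*√3)*480 = -85 + 960*I*√3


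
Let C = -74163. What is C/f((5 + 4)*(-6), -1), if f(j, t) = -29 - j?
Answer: -74163/25 ≈ -2966.5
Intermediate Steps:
C/f((5 + 4)*(-6), -1) = -74163/(-29 - (5 + 4)*(-6)) = -74163/(-29 - 9*(-6)) = -74163/(-29 - 1*(-54)) = -74163/(-29 + 54) = -74163/25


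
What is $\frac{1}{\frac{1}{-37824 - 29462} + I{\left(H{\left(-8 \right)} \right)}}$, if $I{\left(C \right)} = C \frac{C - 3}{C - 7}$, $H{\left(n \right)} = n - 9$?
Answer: $- \frac{100929}{1429829} \approx -0.070588$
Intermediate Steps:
$H{\left(n \right)} = -9 + n$ ($H{\left(n \right)} = n - 9 = -9 + n$)
$I{\left(C \right)} = \frac{C \left(-3 + C\right)}{-7 + C}$ ($I{\left(C \right)} = C \frac{-3 + C}{-7 + C} = \frac{C \left(-3 + C\right)}{-7 + C}$)
$\frac{1}{\frac{1}{-37824 - 29462} + I{\left(H{\left(-8 \right)} \right)}} = \frac{1}{\frac{1}{-37824 - 29462} + \frac{\left(-9 - 8\right) \left(-3 - 17\right)}{-7 - 17}} = \frac{1}{\frac{1}{-67286} - \frac{17 \left(-3 - 17\right)}{-7 - 17}} = \frac{1}{- \frac{1}{67286} - 17 \frac{1}{-24} \left(-20\right)} = \frac{1}{- \frac{1}{67286} - \left(- \frac{17}{24}\right) \left(-20\right)} = \frac{1}{- \frac{1}{67286} - \frac{85}{6}} = \frac{1}{- \frac{1429829}{100929}} = - \frac{100929}{1429829}$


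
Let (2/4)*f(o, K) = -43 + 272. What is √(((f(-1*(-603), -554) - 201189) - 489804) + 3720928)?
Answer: √3030393 ≈ 1740.8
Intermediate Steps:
f(o, K) = 458 (f(o, K) = 2*(-43 + 272) = 2*229 = 458)
√(((f(-1*(-603), -554) - 201189) - 489804) + 3720928) = √(((458 - 201189) - 489804) + 3720928) = √((-200731 - 489804) + 3720928) = √(-690535 + 3720928) = √3030393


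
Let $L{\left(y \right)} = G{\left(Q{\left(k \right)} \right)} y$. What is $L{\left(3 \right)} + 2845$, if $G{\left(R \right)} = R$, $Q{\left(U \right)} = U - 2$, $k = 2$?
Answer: $2845$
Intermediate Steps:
$Q{\left(U \right)} = -2 + U$ ($Q{\left(U \right)} = U - 2 = -2 + U$)
$L{\left(y \right)} = 0$ ($L{\left(y \right)} = \left(-2 + 2\right) y = 0 y = 0$)
$L{\left(3 \right)} + 2845 = 0 + 2845 = 2845$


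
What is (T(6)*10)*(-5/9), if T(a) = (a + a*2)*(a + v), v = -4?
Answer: -200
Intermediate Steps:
T(a) = 3*a*(-4 + a) (T(a) = (a + a*2)*(a - 4) = (a + 2*a)*(-4 + a) = (3*a)*(-4 + a) = 3*a*(-4 + a))
(T(6)*10)*(-5/9) = ((3*6*(-4 + 6))*10)*(-5/9) = ((3*6*2)*10)*(-5*1/9) = (36*10)*(-5/9) = 360*(-5/9) = -200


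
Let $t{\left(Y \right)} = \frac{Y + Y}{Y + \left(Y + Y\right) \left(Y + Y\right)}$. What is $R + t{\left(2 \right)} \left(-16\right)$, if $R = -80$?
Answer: $- \frac{752}{9} \approx -83.556$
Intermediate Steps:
$t{\left(Y \right)} = \frac{2 Y}{Y + 4 Y^{2}}$ ($t{\left(Y \right)} = \frac{2 Y}{Y + 2 Y 2 Y} = \frac{2 Y}{Y + 4 Y^{2}}$)
$R + t{\left(2 \right)} \left(-16\right) = -80 + \frac{2}{1 + 4 \cdot 2} \left(-16\right) = -80 + \frac{2}{1 + 8} \left(-16\right) = -80 + \frac{2}{9} \left(-16\right) = -80 - \frac{32}{9} = - \frac{752}{9}$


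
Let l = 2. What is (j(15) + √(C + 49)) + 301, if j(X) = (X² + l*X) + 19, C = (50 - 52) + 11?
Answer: 575 + √58 ≈ 582.62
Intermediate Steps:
C = 9 (C = -2 + 11 = 9)
j(X) = 19 + X² + 2*X (j(X) = (X² + 2*X) + 19 = 19 + X² + 2*X)
(j(15) + √(C + 49)) + 301 = ((19 + 15² + 2*15) + √(9 + 49)) + 301 = ((19 + 225 + 30) + √58) + 301 = (274 + √58) + 301 = 575 + √58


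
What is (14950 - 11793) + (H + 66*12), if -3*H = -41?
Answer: 11888/3 ≈ 3962.7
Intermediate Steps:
H = 41/3 (H = -1/3*(-41) = 41/3 ≈ 13.667)
(14950 - 11793) + (H + 66*12) = (14950 - 11793) + (41/3 + 66*12) = 3157 + (41/3 + 792) = 3157 + 2417/3 = 11888/3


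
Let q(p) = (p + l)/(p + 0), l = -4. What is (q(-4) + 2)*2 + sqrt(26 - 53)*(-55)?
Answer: 8 - 165*I*sqrt(3) ≈ 8.0 - 285.79*I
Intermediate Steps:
q(p) = (-4 + p)/p (q(p) = (p - 4)/(p + 0) = (-4 + p)/p)
(q(-4) + 2)*2 + sqrt(26 - 53)*(-55) = ((-4 - 4)/(-4) + 2)*2 + sqrt(26 - 53)*(-55) = (-1/4*(-8) + 2)*2 + sqrt(-27)*(-55) = (2 + 2)*2 + (3*I*sqrt(3))*(-55) = 4*2 - 165*I*sqrt(3) = 8 - 165*I*sqrt(3)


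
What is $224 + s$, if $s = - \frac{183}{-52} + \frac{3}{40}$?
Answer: $\frac{118349}{520} \approx 227.59$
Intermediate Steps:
$s = \frac{1869}{520}$ ($s = \left(-183\right) \left(- \frac{1}{52}\right) + 3 \cdot \frac{1}{40} = \frac{183}{52} + \frac{3}{40} = \frac{1869}{520} \approx 3.5942$)
$224 + s = 224 + \frac{1869}{520} = \frac{118349}{520}$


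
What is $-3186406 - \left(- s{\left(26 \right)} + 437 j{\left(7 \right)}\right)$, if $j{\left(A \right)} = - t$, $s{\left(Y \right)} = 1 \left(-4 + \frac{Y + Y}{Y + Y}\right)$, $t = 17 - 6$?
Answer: $-3181602$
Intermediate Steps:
$t = 11$
$s{\left(Y \right)} = -3$ ($s{\left(Y \right)} = 1 \left(-4 + \frac{2 Y}{2 Y}\right) = 1 \left(-4 + 2 Y \frac{1}{2 Y}\right) = 1 \left(-4 + 1\right) = 1 \left(-3\right) = -3$)
$j{\left(A \right)} = -11$ ($j{\left(A \right)} = \left(-1\right) 11 = -11$)
$-3186406 - \left(- s{\left(26 \right)} + 437 j{\left(7 \right)}\right) = -3186406 - -4804 = -3186406 + \left(4807 - 3\right) = -3186406 + 4804 = -3181602$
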